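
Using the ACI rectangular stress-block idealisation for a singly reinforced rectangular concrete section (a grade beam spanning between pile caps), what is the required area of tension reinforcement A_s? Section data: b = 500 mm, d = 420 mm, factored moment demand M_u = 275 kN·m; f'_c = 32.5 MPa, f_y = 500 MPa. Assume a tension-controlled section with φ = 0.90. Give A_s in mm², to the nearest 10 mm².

M_n = M_u/φ = 275/0.90 = 305.556 kN·m.
With M_n = 0.85 f'_c a b (d − a/2), solve the quadratic for a:
a = d − √(d² − 2M_n/(0.85 f'_c b)) = 420 − √(420² − 2 × 305.556×10⁶/(0.85 × 32.5 × 500)) = 56.47 mm.
A_s = 0.85 f'_c a b / f_y = 0.85 × 32.5 × 56.47 × 500 / 500 = 1560.0 mm².

A_s ≈ 1560 mm²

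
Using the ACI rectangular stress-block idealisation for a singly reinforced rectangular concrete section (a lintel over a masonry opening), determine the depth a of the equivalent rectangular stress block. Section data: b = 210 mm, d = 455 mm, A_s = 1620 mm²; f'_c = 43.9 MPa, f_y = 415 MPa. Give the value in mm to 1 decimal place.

a ≈ 85.8 mm

T = A_s f_y = 1620 × 415 = 672300 N = 672.3 kN.
Setting C = 0.85 f'_c a b equal to T: a = 672300/(0.85 × 43.9 × 210) = 85.8 mm.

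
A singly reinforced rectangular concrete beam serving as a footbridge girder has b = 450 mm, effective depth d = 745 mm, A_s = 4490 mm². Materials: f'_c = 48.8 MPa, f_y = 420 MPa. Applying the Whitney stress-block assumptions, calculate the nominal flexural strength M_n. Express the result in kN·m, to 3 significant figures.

M_n ≈ 1310 kN·m

T = A_s f_y = 4490 × 420 = 1885800 N = 1885.8 kN.
From C = T: a = T/(0.85 f'_c b) = 1885800/(0.85 × 48.8 × 450) = 101.03 mm.
M_n = T(d − a/2) = 1885.8 kN × (745 − 50.515) mm = 1309.66 kN·m.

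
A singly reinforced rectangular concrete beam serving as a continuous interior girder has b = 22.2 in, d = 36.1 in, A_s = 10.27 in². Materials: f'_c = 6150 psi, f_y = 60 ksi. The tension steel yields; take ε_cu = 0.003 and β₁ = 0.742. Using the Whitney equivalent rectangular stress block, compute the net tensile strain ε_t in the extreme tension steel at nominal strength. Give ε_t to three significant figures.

a = A_s f_y/(0.85 f'_c b) = 5.310 in.
β₁ = 0.742, so c = a/β₁ = 5.310/0.742 = 7.156 in.
From the linear strain diagram with ε_cu = 0.003: ε_t = 0.003 (d − c)/c = 0.003 × (36.1 − 7.156)/7.156 = 0.0121.
Since ε_t ≥ 0.005, the section is tension-controlled.

ε_t ≈ 0.0121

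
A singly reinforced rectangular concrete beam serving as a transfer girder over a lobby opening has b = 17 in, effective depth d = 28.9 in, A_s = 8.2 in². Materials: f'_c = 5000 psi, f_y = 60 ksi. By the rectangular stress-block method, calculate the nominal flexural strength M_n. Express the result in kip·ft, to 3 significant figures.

M_n ≈ 1050 kip·ft

T = A_s f_y = 8.2 × 60 = 492 kips.
a = T/(0.85 f'_c b) = 492/(0.85 × 5 × 17) = 6.810 in.
M_n = T(d − a/2) = 492 × (28.9 − 3.405) = 12543.5 kip·in = 12543.5/12 = 1045.29 kip·ft.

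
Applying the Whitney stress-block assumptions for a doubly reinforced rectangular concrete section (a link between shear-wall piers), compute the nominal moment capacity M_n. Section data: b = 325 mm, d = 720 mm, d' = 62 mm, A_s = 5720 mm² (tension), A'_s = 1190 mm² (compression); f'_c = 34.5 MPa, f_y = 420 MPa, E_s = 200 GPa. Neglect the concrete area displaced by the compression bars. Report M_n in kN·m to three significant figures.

M_n ≈ 1510 kN·m

Assume both tension and compression steel yield.
Net tension couple steel: A_s − A'_s = 4530 mm².
a = (A_s − A'_s) f_y / (0.85 f'_c b) = 1902600/(0.85 × 34.5 × 325) = 199.63 mm.
c = a/β₁ = 199.63/0.804 = 248.30 mm; ε'_s = 0.003(c − d')/c = 0.0023 ≥ f_y/E_s = 0.0021, so compression steel does yield.
M_n = (A_s − A'_s) f_y (d − a/2) + A'_s f_y (d − d') = [1902600 × (720 − 99.815) + 499800 × (720 − 62)] × 10⁻⁶ = 1179.96 + 328.87 = 1508.83 kN·m.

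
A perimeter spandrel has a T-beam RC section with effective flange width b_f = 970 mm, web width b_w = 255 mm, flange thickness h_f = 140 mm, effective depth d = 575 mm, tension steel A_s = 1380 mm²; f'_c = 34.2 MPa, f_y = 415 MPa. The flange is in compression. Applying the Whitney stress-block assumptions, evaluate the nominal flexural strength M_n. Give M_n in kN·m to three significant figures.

Tension: T = A_s f_y = 1380 × 415 = 572700 N.
Try a within the flange: a = T/(0.85 f'_c b_f) = 572700/(0.85 × 34.2 × 970) = 20.31 mm.
Since a = 20.31 ≤ h_f = 140 mm, the stress block lies entirely in the flange; analyse as a rectangular beam of width b_f.
M_n = T(d − a/2) = 572700 × (575 − 10.155) = 323.49 × 10⁶ N·mm.
M_n = 323.49 kN·m.

M_n ≈ 323 kN·m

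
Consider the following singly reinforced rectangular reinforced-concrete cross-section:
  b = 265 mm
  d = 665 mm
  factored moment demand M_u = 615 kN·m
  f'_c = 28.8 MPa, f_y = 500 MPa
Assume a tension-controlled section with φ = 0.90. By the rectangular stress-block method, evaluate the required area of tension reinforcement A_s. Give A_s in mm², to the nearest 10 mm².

M_n = M_u/φ = 615/0.90 = 683.333 kN·m.
With M_n = 0.85 f'_c a b (d − a/2), solve the quadratic for a:
a = d − √(d² − 2M_n/(0.85 f'_c b)) = 665 − √(665² − 2 × 683.333×10⁶/(0.85 × 28.8 × 265)) = 183.80 mm.
A_s = 0.85 f'_c a b / f_y = 0.85 × 28.8 × 183.80 × 265 / 500 = 2384.7 mm².

A_s ≈ 2380 mm²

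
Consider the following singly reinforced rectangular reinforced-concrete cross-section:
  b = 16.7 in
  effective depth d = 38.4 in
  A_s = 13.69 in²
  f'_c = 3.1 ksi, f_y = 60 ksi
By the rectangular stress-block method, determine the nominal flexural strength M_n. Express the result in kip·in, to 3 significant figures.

M_n ≈ 23900 kip·in

T = A_s f_y = 13.69 × 60 = 821.4 kips.
a = T/(0.85 f'_c b) = 821.4/(0.85 × 3.1 × 16.7) = 18.666 in.
M_n = T(d − a/2) = 821.4 × (38.4 − 9.333) = 23875.6 kip·in.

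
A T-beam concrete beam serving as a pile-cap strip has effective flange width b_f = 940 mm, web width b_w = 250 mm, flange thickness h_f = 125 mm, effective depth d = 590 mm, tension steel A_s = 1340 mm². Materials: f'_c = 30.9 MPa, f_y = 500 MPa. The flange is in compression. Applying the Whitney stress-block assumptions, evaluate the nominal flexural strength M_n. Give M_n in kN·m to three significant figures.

M_n ≈ 386 kN·m

Tension: T = A_s f_y = 1340 × 500 = 670000 N.
Try a within the flange: a = T/(0.85 f'_c b_f) = 670000/(0.85 × 30.9 × 940) = 27.14 mm.
Since a = 27.14 ≤ h_f = 125 mm, the stress block lies entirely in the flange; analyse as a rectangular beam of width b_f.
M_n = T(d − a/2) = 670000 × (590 − 13.57) = 386.21 × 10⁶ N·mm.
M_n = 386.21 kN·m.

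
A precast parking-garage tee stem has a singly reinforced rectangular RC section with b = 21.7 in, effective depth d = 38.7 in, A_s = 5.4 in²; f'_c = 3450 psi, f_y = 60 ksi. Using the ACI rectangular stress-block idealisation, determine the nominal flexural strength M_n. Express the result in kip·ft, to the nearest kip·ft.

M_n ≈ 976 kip·ft

T = A_s f_y = 5.4 × 60 = 324 kips.
a = T/(0.85 f'_c b) = 324/(0.85 × 3.45 × 21.7) = 5.092 in.
M_n = T(d − a/2) = 324 × (38.7 − 2.546) = 11713.9 kip·in = 11713.9/12 = 976.16 kip·ft.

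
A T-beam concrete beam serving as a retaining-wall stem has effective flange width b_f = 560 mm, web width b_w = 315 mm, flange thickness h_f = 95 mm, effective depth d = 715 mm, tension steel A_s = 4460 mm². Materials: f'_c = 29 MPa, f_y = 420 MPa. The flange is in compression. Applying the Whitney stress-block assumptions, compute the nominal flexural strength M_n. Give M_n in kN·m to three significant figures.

Tension: T = A_s f_y = 4460 × 420 = 1873200 N.
Try a within the flange: a = T/(0.85 f'_c b_f) = 1873200/(0.85 × 29 × 560) = 135.70 mm.
a = 135.70 > h_f = 95 mm: the block extends into the web. Split into flange-overhang and web parts.
C_f = 0.85 f'_c (b_f − b_w) h_f = 0.85 × 29 × (560 − 315) × 95 = 573729 N.
Remaining web compression depth: a_w = (T − C_f)/(0.85 f'_c b_w) = (1873200 − 573729)/(0.85 × 29 × 315) = 167.36 mm.
M_n = C_f(d − h_f/2) + (T − C_f)(d − a_w/2) = 573729 × (715 − 47.5) + 1299471 × (715 − 83.68) = 382.96 + 820.38 = 1203.34 × 10⁶ N·mm.
M_n = 1203.34 kN·m.

M_n ≈ 1200 kN·m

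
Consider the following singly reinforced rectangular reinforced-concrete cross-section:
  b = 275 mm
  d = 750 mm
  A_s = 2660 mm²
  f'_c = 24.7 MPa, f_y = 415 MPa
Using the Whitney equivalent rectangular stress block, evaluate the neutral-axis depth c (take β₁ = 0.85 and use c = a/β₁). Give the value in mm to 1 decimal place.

c ≈ 224.9 mm

T = A_s f_y = 2660 × 415 = 1103900 N = 1103.9 kN.
Setting C = 0.85 f'_c a b equal to T: a = 1103900/(0.85 × 24.7 × 275) = 191.197 mm.
With β₁ = 0.85, c = a/β₁ = 191.197/0.85 = 224.9 mm.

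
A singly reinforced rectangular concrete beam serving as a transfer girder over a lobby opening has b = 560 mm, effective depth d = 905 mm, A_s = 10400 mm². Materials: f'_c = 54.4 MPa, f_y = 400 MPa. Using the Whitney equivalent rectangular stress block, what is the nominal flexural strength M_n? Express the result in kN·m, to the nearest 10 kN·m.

T = A_s f_y = 10400 × 400 = 4160000 N = 4160 kN.
From C = T: a = T/(0.85 f'_c b) = 4160000/(0.85 × 54.4 × 560) = 160.65 mm.
M_n = T(d − a/2) = 4160 kN × (905 − 80.325) mm = 3430.65 kN·m.

M_n ≈ 3430 kN·m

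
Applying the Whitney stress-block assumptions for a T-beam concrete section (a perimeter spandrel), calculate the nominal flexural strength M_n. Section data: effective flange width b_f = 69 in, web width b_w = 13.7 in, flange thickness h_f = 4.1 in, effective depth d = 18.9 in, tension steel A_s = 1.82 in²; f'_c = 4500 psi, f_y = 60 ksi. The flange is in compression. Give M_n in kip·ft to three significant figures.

Tension: T = A_s f_y = 1.82 × 60 = 109.2 kips.
Try a within the flange: a = T/(0.85 f'_c b_f) = 109.2/(0.85 × 4.5 × 69) = 0.414 in.
Since a = 0.414 ≤ h_f = 4.1 in, the stress block lies entirely in the flange; analyse as a rectangular beam of width b_f.
M_n = T(d − a/2) = 109.2 × (18.9 − 0.207) = 2041.3 kip·in.
M_n = 2041.3/12 = 170.11 kip·ft.

M_n ≈ 170 kip·ft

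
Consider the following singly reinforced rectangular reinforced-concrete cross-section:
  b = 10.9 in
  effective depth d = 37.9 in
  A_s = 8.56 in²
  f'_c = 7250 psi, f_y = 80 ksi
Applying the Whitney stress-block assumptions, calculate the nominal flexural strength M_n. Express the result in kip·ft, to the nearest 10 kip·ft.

T = A_s f_y = 8.56 × 80 = 684.8 kips.
a = T/(0.85 f'_c b) = 684.8/(0.85 × 7.25 × 10.9) = 10.195 in.
M_n = T(d − a/2) = 684.8 × (37.9 − 5.0975) = 22463.2 kip·in = 22463.2/12 = 1871.93 kip·ft.

M_n ≈ 1870 kip·ft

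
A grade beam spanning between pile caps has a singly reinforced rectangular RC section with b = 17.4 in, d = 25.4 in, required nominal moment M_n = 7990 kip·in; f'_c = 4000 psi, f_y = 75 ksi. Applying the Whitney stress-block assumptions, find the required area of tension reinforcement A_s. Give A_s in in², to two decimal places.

From M_n = 0.85 f'_c a b (d − a/2):
a = d − √(d² − 2M_n/(0.85 f'_c b)) = 25.4 − √(25.4² − 2 × 7990/(0.85 × 4 × 17.4)) = 6.034 in.
A_s = 0.85 f'_c a b / f_y = 0.85 × 4 × 6.034 × 17.4 / 75 = 4.760 in².

A_s ≈ 4.76 in²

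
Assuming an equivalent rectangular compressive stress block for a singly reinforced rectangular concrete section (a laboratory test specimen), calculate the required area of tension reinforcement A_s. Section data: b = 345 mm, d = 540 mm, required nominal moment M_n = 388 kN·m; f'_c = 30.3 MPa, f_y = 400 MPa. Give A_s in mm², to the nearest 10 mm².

With M_n = 0.85 f'_c a b (d − a/2), solve the quadratic for a:
a = d − √(d² − 2M_n/(0.85 f'_c b)) = 540 − √(540² − 2 × 388×10⁶/(0.85 × 30.3 × 345)) = 88.04 mm.
A_s = 0.85 f'_c a b / f_y = 0.85 × 30.3 × 88.04 × 345 / 400 = 1955.7 mm².

A_s ≈ 1960 mm²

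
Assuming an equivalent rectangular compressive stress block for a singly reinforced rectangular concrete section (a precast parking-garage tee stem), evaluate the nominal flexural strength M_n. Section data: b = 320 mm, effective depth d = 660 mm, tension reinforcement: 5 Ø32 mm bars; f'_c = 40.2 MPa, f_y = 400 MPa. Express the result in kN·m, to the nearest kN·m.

A_s = 5 × 804 = 4020 mm².
T = A_s f_y = 4020 × 400 = 1608000 N = 1608 kN.
From C = T: a = T/(0.85 f'_c b) = 1608000/(0.85 × 40.2 × 320) = 147.06 mm.
M_n = T(d − a/2) = 1608 kN × (660 − 73.53) mm = 943.04 kN·m.

M_n ≈ 943 kN·m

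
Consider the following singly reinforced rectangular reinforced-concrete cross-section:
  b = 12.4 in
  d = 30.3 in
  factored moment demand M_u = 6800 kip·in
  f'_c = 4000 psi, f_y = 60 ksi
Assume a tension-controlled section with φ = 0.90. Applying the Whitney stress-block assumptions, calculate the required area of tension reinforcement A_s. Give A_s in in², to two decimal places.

M_n = M_u/φ = 6800/0.90 = 7555.56 kip·in.
From M_n = 0.85 f'_c a b (d − a/2):
a = d − √(d² − 2M_n/(0.85 f'_c b)) = 30.3 − √(30.3² − 2 × 7555.56/(0.85 × 4 × 12.4)) = 6.643 in.
A_s = 0.85 f'_c a b / f_y = 0.85 × 4 × 6.643 × 12.4 / 60 = 4.668 in².

A_s ≈ 4.67 in²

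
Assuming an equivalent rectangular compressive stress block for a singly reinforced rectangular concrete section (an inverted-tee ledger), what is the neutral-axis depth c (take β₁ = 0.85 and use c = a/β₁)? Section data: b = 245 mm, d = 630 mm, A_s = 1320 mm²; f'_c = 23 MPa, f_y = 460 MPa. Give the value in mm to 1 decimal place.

c ≈ 149.1 mm

T = A_s f_y = 1320 × 460 = 607200 N = 607.2 kN.
Setting C = 0.85 f'_c a b equal to T: a = 607200/(0.85 × 23 × 245) = 126.771 mm.
With β₁ = 0.85, c = a/β₁ = 126.771/0.85 = 149.1 mm.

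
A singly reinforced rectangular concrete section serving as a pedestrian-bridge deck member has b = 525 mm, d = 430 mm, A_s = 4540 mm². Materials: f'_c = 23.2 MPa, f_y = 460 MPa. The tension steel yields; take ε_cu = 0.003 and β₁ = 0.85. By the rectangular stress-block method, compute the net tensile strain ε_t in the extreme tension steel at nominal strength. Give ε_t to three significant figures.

ε_t ≈ 0.00244

a = A_s f_y/(0.85 f'_c b) = 201.72 mm.
β₁ = 0.85, so c = a/β₁ = 201.72/0.85 = 237.32 mm.
From the linear strain diagram with ε_cu = 0.003: ε_t = 0.003 (d − c)/c = 0.003 × (430 − 237.32)/237.32 = 0.00244.
ε_t < 0.004 — the section is over-reinforced for flexure under ACI limits.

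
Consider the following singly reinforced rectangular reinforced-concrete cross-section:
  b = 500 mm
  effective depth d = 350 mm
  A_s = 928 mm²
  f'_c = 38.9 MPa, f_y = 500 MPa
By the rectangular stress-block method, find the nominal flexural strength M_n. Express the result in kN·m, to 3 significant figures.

T = A_s f_y = 928 × 500 = 464000 N = 464 kN.
From C = T: a = T/(0.85 f'_c b) = 464000/(0.85 × 38.9 × 500) = 28.07 mm.
M_n = T(d − a/2) = 464 kN × (350 − 14.035) mm = 155.89 kN·m.

M_n ≈ 156 kN·m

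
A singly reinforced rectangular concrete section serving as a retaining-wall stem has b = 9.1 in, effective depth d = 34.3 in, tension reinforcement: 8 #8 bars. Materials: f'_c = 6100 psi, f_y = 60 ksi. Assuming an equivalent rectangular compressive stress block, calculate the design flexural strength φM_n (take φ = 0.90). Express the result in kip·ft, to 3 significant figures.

φM_n ≈ 861 kip·ft

A_s = 8 × 0.79 = 6.32 in².
T = A_s f_y = 6.32 × 60 = 379.2 kips.
a = T/(0.85 f'_c b) = 379.2/(0.85 × 6.1 × 9.1) = 8.037 in.
M_n = T(d − a/2) = 379.2 × (34.3 − 4.0185) = 11482.7 kip·in = 11482.7/12 = 956.89 kip·ft.
φM_n = 0.90 × 956.89 = 861.20 kip·ft.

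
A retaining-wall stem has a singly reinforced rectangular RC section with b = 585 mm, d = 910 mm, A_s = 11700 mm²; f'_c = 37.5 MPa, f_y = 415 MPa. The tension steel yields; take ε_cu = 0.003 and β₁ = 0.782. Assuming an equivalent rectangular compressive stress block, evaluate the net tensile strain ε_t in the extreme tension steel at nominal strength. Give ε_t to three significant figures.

ε_t ≈ 0.00520

a = A_s f_y/(0.85 f'_c b) = 260.39 mm.
β₁ = 0.782, so c = a/β₁ = 260.39/0.782 = 332.98 mm.
From the linear strain diagram with ε_cu = 0.003: ε_t = 0.003 (d − c)/c = 0.003 × (910 − 332.98)/332.98 = 0.00520.
Since ε_t ≥ 0.005, the section is tension-controlled.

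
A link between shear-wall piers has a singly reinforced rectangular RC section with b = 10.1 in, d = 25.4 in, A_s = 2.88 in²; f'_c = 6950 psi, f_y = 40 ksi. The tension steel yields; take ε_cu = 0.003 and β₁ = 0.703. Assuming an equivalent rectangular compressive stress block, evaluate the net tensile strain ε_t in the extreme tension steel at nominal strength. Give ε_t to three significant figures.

a = A_s f_y/(0.85 f'_c b) = 1.931 in.
β₁ = 0.703, so c = a/β₁ = 1.931/0.703 = 2.747 in.
From the linear strain diagram with ε_cu = 0.003: ε_t = 0.003 (d − c)/c = 0.003 × (25.4 − 2.747)/2.747 = 0.0247.
Since ε_t ≥ 0.005, the section is tension-controlled.

ε_t ≈ 0.0247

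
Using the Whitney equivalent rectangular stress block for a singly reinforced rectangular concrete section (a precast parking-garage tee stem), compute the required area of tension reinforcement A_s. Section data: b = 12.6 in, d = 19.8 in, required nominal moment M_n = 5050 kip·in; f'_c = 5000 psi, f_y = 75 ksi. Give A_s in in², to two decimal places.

A_s ≈ 3.95 in²

From M_n = 0.85 f'_c a b (d − a/2):
a = d − √(d² − 2M_n/(0.85 f'_c b)) = 19.8 − √(19.8² − 2 × 5050/(0.85 × 5 × 12.6)) = 5.537 in.
A_s = 0.85 f'_c a b / f_y = 0.85 × 5 × 5.537 × 12.6 / 75 = 3.953 in².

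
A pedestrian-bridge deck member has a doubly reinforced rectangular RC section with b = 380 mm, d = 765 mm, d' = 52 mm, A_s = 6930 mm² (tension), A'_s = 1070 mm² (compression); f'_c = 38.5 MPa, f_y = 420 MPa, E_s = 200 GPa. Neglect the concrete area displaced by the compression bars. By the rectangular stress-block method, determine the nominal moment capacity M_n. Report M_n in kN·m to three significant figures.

Assume both tension and compression steel yield.
Net tension couple steel: A_s − A'_s = 5860 mm².
a = (A_s − A'_s) f_y / (0.85 f'_c b) = 2461200/(0.85 × 38.5 × 380) = 197.92 mm.
c = a/β₁ = 197.92/0.775 = 255.38 mm; ε'_s = 0.003(c − d')/c = 0.0024 ≥ f_y/E_s = 0.0021, so compression steel does yield.
M_n = (A_s − A'_s) f_y (d − a/2) + A'_s f_y (d − d') = [2461200 × (765 − 98.96) + 449400 × (765 − 52)] × 10⁻⁶ = 1639.26 + 320.42 = 1959.68 kN·m.

M_n ≈ 1960 kN·m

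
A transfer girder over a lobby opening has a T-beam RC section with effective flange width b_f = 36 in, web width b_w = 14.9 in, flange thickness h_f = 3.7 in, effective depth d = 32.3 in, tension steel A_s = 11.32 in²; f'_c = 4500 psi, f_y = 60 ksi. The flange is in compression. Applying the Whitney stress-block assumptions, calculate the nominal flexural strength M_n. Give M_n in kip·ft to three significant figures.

Tension: T = A_s f_y = 11.32 × 60 = 679.2 kips.
Try a within the flange: a = T/(0.85 f'_c b_f) = 679.2/(0.85 × 4.5 × 36) = 4.932 in.
a = 4.932 > h_f = 3.7 in: the block extends into the web. Split into flange-overhang and web parts.
C_f = 0.85 f'_c (b_f − b_w) h_f = 0.85 × 4.5 × (36 − 14.9) × 3.7 = 298.6 kips.
Remaining web compression depth: a_w = (T − C_f)/(0.85 f'_c b_w) = (679.2 − 298.6)/(0.85 × 4.5 × 14.9) = 6.678 in.
M_n = C_f(d − h_f/2) + (T − C_f)(d − a_w/2) = 298.6 × (32.3 − 1.85) + 380.6 × (32.3 − 3.339) = 9092.4 + 11022.6 = 20115.0 kip·in.
M_n = 20115.0/12 = 1676.25 kip·ft.

M_n ≈ 1680 kip·ft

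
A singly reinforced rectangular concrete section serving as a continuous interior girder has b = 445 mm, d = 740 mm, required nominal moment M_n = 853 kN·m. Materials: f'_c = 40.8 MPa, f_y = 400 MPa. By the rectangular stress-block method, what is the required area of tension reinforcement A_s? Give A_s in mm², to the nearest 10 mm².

A_s ≈ 3040 mm²

With M_n = 0.85 f'_c a b (d − a/2), solve the quadratic for a:
a = d − √(d² − 2M_n/(0.85 f'_c b)) = 740 − √(740² − 2 × 853×10⁶/(0.85 × 40.8 × 445)) = 78.90 mm.
A_s = 0.85 f'_c a b / f_y = 0.85 × 40.8 × 78.90 × 445 / 400 = 3044.1 mm².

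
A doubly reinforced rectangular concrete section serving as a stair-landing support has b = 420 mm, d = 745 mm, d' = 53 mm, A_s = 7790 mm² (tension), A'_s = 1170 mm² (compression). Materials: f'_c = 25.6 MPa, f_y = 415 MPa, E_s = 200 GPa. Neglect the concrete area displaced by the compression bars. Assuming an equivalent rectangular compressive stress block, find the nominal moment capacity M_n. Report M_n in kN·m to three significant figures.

Assume both tension and compression steel yield.
Net tension couple steel: A_s − A'_s = 6620 mm².
a = (A_s − A'_s) f_y / (0.85 f'_c b) = 2747300/(0.85 × 25.6 × 420) = 300.61 mm.
c = a/β₁ = 300.61/0.85 = 353.66 mm; ε'_s = 0.003(c − d')/c = 0.0026 ≥ f_y/E_s = 0.0021, so compression steel does yield.
M_n = (A_s − A'_s) f_y (d − a/2) + A'_s f_y (d − d') = [2747300 × (745 − 150.305) + 485550 × (745 − 53)] × 10⁻⁶ = 1633.81 + 336.00 = 1969.81 kN·m.

M_n ≈ 1970 kN·m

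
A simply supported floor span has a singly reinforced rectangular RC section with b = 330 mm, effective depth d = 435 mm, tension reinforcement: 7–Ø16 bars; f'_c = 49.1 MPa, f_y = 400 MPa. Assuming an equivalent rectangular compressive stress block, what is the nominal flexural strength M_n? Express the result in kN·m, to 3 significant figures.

A_s = 7 × 201 = 1407 mm².
T = A_s f_y = 1407 × 400 = 562800 N = 562.8 kN.
From C = T: a = T/(0.85 f'_c b) = 562800/(0.85 × 49.1 × 330) = 40.86 mm.
M_n = T(d − a/2) = 562.8 kN × (435 − 20.43) mm = 233.32 kN·m.

M_n ≈ 233 kN·m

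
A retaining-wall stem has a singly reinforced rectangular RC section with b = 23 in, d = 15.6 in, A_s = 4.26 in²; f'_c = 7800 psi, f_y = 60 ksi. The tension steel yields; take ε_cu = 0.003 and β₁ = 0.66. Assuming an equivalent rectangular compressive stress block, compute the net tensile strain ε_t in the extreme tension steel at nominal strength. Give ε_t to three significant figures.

a = A_s f_y/(0.85 f'_c b) = 1.676 in.
β₁ = 0.66, so c = a/β₁ = 1.676/0.66 = 2.539 in.
From the linear strain diagram with ε_cu = 0.003: ε_t = 0.003 (d − c)/c = 0.003 × (15.6 − 2.539)/2.539 = 0.0154.
Since ε_t ≥ 0.005, the section is tension-controlled.

ε_t ≈ 0.0154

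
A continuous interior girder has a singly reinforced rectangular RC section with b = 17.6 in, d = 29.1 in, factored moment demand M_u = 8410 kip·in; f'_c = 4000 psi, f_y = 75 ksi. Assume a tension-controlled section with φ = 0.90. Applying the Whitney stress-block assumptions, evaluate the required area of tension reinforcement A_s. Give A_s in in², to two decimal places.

A_s ≈ 4.77 in²

M_n = M_u/φ = 8410/0.90 = 9344.44 kip·in.
From M_n = 0.85 f'_c a b (d − a/2):
a = d − √(d² − 2M_n/(0.85 f'_c b)) = 29.1 − √(29.1² − 2 × 9344.44/(0.85 × 4 × 17.6)) = 5.981 in.
A_s = 0.85 f'_c a b / f_y = 0.85 × 4 × 5.981 × 17.6 / 75 = 4.772 in².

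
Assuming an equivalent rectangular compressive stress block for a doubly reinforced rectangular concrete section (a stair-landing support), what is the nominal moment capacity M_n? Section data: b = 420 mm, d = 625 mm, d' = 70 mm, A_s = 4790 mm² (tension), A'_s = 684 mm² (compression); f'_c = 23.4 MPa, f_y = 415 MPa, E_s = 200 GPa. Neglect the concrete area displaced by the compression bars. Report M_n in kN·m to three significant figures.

M_n ≈ 1050 kN·m

Assume both tension and compression steel yield.
Net tension couple steel: A_s − A'_s = 4106 mm².
a = (A_s − A'_s) f_y / (0.85 f'_c b) = 1703990/(0.85 × 23.4 × 420) = 203.98 mm.
c = a/β₁ = 203.98/0.85 = 239.98 mm; ε'_s = 0.003(c − d')/c = 0.0021 ≥ f_y/E_s = 0.0021, so compression steel does yield.
M_n = (A_s − A'_s) f_y (d − a/2) + A'_s f_y (d − d') = [1703990 × (625 − 101.99) + 283860 × (625 − 70)] × 10⁻⁶ = 891.20 + 157.54 = 1048.74 kN·m.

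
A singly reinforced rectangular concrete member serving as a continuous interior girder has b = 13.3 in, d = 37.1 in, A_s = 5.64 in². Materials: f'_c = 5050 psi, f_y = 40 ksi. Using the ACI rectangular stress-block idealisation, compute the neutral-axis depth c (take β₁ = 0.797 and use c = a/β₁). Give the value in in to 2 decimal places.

c ≈ 4.96 in

T = A_s f_y = 5.64 × 40 = 225.6 kips.
a = T/(0.85 f'_c b) = 225.6/(0.85 × 5.05 × 13.3) = 3.9516 in.
With β₁ = 0.797, c = a/β₁ = 3.9516/0.797 = 4.96 in.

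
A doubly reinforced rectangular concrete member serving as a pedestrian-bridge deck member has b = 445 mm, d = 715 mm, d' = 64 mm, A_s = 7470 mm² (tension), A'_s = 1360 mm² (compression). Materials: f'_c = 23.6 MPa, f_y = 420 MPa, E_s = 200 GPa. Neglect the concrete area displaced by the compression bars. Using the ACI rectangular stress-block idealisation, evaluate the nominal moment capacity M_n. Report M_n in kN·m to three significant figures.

Assume both tension and compression steel yield.
Net tension couple steel: A_s − A'_s = 6110 mm².
a = (A_s − A'_s) f_y / (0.85 f'_c b) = 2566200/(0.85 × 23.6 × 445) = 287.47 mm.
c = a/β₁ = 287.47/0.85 = 338.20 mm; ε'_s = 0.003(c − d')/c = 0.0024 ≥ f_y/E_s = 0.0021, so compression steel does yield.
M_n = (A_s − A'_s) f_y (d − a/2) + A'_s f_y (d − d') = [2566200 × (715 − 143.735) + 571200 × (715 − 64)] × 10⁻⁶ = 1465.98 + 371.85 = 1837.83 kN·m.

M_n ≈ 1840 kN·m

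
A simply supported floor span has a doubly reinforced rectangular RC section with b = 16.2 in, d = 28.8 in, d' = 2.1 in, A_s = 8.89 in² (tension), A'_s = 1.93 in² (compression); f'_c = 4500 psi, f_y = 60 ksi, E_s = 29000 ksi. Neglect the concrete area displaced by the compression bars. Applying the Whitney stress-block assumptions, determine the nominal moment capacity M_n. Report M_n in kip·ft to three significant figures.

Assume both steels yield.
a = (A_s − A'_s) f_y/(0.85 f'_c b) = (8.89 − 1.93) × 60/(0.85 × 4.5 × 16.2) = 6.739 in.
c = a/β₁ = 6.739/0.825 = 8.168 in; ε'_s = 0.003(c − d')/c = 0.0022 ≥ ε_y = 0.0021, so the compression steel yields.
M_n = (A_s − A'_s) f_y (d − a/2) + A'_s f_y (d − d') = 417.6 × (28.8 − 3.3695) + 115.8 × (28.8 − 2.1) = 10619.8 + 3091.9 = 13711.7 kip·in = 13711.7/12 = 1142.64 kip·ft.

M_n ≈ 1140 kip·ft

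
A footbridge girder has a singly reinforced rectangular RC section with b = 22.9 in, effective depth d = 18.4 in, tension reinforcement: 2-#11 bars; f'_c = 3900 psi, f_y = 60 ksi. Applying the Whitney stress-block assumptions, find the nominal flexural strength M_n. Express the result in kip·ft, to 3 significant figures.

A_s = 2 × 1.56 = 3.12 in².
T = A_s f_y = 3.12 × 60 = 187.2 kips.
a = T/(0.85 f'_c b) = 187.2/(0.85 × 3.9 × 22.9) = 2.466 in.
M_n = T(d − a/2) = 187.2 × (18.4 − 1.233) = 3213.7 kip·in = 3213.7/12 = 267.81 kip·ft.

M_n ≈ 268 kip·ft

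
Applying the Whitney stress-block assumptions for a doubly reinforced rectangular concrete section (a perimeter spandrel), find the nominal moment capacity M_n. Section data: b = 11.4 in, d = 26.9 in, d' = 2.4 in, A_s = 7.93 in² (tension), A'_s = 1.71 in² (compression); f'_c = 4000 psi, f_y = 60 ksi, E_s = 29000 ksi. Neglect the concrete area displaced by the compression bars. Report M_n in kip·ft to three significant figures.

M_n ≈ 896 kip·ft

Assume both steels yield.
a = (A_s − A'_s) f_y/(0.85 f'_c b) = (7.93 − 1.71) × 60/(0.85 × 4 × 11.4) = 9.628 in.
c = a/β₁ = 9.628/0.85 = 11.327 in; ε'_s = 0.003(c − d')/c = 0.0024 ≥ ε_y = 0.0021, so the compression steel yields.
M_n = (A_s − A'_s) f_y (d − a/2) + A'_s f_y (d − d') = 373.2 × (26.9 − 4.814) + 102.6 × (26.9 − 2.4) = 8242.5 + 2513.7 = 10756.2 kip·in = 10756.2/12 = 896.35 kip·ft.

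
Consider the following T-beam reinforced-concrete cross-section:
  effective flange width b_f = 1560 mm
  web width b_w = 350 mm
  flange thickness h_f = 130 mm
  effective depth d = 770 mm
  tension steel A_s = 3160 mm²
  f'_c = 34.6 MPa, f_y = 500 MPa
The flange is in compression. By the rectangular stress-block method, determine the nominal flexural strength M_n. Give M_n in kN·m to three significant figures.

M_n ≈ 1190 kN·m

Tension: T = A_s f_y = 3160 × 500 = 1580000 N.
Try a within the flange: a = T/(0.85 f'_c b_f) = 1580000/(0.85 × 34.6 × 1560) = 34.44 mm.
Since a = 34.44 ≤ h_f = 130 mm, the stress block lies entirely in the flange; analyse as a rectangular beam of width b_f.
M_n = T(d − a/2) = 1580000 × (770 − 17.22) = 1189.39 × 10⁶ N·mm.
M_n = 1189.39 kN·m.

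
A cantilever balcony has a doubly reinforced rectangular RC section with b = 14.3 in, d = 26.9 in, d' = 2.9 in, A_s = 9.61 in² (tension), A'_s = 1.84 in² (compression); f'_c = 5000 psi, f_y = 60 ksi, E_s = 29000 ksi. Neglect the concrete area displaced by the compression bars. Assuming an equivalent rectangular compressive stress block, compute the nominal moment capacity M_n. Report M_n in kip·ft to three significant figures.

M_n ≈ 1120 kip·ft

Assume both steels yield.
a = (A_s − A'_s) f_y/(0.85 f'_c b) = (9.61 − 1.84) × 60/(0.85 × 5 × 14.3) = 7.671 in.
c = a/β₁ = 7.671/0.8 = 9.589 in; ε'_s = 0.003(c − d')/c = 0.0021 ≥ ε_y = 0.0021, so the compression steel yields.
M_n = (A_s − A'_s) f_y (d − a/2) + A'_s f_y (d − d') = 466.2 × (26.9 − 3.8355) + 110.4 × (26.9 − 2.9) = 10752.7 + 2649.6 = 13402.3 kip·in = 13402.3/12 = 1116.86 kip·ft.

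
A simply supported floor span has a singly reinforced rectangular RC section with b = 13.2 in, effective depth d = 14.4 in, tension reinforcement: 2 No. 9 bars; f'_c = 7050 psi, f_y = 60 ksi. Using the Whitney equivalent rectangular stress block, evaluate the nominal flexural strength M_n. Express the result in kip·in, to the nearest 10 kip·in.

A_s = 2 × 1 = 2 in².
T = A_s f_y = 2 × 60 = 120 kips.
a = T/(0.85 f'_c b) = 120/(0.85 × 7.05 × 13.2) = 1.517 in.
M_n = T(d − a/2) = 120 × (14.4 − 0.7585) = 1637.0 kip·in.

M_n ≈ 1640 kip·in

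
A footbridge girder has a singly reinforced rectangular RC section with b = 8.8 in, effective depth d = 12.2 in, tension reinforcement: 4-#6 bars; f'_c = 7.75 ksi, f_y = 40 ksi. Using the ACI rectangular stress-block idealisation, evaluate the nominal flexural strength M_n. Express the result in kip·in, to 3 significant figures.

M_n ≈ 816 kip·in

A_s = 4 × 0.44 = 1.76 in².
T = A_s f_y = 1.76 × 40 = 70.4 kips.
a = T/(0.85 f'_c b) = 70.4/(0.85 × 7.75 × 8.8) = 1.214 in.
M_n = T(d − a/2) = 70.4 × (12.2 − 0.607) = 816.1 kip·in.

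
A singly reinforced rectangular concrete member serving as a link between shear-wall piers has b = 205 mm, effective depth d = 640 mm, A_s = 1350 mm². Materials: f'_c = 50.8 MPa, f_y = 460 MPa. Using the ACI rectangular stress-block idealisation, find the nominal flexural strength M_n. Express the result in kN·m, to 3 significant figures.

M_n ≈ 376 kN·m

T = A_s f_y = 1350 × 460 = 621000 N = 621 kN.
From C = T: a = T/(0.85 f'_c b) = 621000/(0.85 × 50.8 × 205) = 70.15 mm.
M_n = T(d − a/2) = 621 kN × (640 − 35.075) mm = 375.66 kN·m.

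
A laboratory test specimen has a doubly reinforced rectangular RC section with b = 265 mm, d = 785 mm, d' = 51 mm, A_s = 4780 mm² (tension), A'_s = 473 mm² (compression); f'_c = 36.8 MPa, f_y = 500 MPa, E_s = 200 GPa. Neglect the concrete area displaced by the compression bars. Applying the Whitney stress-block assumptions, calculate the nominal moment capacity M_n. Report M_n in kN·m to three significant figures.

M_n ≈ 1580 kN·m

Assume both tension and compression steel yield.
Net tension couple steel: A_s − A'_s = 4307 mm².
a = (A_s − A'_s) f_y / (0.85 f'_c b) = 2153500/(0.85 × 36.8 × 265) = 259.80 mm.
c = a/β₁ = 259.80/0.787 = 330.11 mm; ε'_s = 0.003(c − d')/c = 0.0025 ≥ f_y/E_s = 0.0025, so compression steel does yield.
M_n = (A_s − A'_s) f_y (d − a/2) + A'_s f_y (d − d') = [2153500 × (785 − 129.9) + 236500 × (785 − 51)] × 10⁻⁶ = 1410.76 + 173.59 = 1584.35 kN·m.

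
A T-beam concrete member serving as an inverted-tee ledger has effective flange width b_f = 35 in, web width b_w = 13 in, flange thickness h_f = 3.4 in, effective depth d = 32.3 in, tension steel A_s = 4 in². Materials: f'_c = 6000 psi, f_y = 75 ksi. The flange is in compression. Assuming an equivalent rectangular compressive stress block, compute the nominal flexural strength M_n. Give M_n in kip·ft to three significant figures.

M_n ≈ 786 kip·ft

Tension: T = A_s f_y = 4 × 75 = 300 kips.
Try a within the flange: a = T/(0.85 f'_c b_f) = 300/(0.85 × 6 × 35) = 1.681 in.
Since a = 1.681 ≤ h_f = 3.4 in, the stress block lies entirely in the flange; analyse as a rectangular beam of width b_f.
M_n = T(d − a/2) = 300 × (32.3 − 0.8405) = 9437.9 kip·in.
M_n = 9437.9/12 = 786.49 kip·ft.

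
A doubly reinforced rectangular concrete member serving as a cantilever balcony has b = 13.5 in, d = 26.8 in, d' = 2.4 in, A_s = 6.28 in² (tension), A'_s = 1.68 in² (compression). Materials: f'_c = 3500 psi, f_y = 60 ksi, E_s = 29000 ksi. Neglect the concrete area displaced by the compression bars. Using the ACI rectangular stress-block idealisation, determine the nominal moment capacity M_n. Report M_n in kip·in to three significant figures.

Assume both steels yield.
a = (A_s − A'_s) f_y/(0.85 f'_c b) = (6.28 − 1.68) × 60/(0.85 × 3.5 × 13.5) = 6.872 in.
c = a/β₁ = 6.872/0.85 = 8.085 in; ε'_s = 0.003(c − d')/c = 0.0021 ≥ ε_y = 0.0021, so the compression steel yields.
M_n = (A_s − A'_s) f_y (d − a/2) + A'_s f_y (d − d') = 276 × (26.8 − 3.436) + 100.8 × (26.8 − 2.4) = 6448.5 + 2459.5 = 8908.0 kip·in.

M_n ≈ 8910 kip·in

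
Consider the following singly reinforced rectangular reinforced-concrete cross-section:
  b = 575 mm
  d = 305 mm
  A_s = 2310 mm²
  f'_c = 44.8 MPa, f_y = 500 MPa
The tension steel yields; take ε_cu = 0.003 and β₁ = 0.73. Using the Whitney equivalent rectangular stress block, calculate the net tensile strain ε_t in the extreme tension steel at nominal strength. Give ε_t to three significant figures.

ε_t ≈ 0.00966

a = A_s f_y/(0.85 f'_c b) = 52.75 mm.
β₁ = 0.73, so c = a/β₁ = 52.75/0.73 = 72.26 mm.
From the linear strain diagram with ε_cu = 0.003: ε_t = 0.003 (d − c)/c = 0.003 × (305 − 72.26)/72.26 = 0.00966.
Since ε_t ≥ 0.005, the section is tension-controlled.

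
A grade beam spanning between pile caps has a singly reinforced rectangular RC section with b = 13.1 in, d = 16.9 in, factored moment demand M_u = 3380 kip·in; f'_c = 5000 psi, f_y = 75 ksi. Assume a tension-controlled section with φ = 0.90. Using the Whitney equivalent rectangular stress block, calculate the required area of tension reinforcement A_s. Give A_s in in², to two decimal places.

M_n = M_u/φ = 3380/0.90 = 3755.56 kip·in.
From M_n = 0.85 f'_c a b (d − a/2):
a = d − √(d² − 2M_n/(0.85 f'_c b)) = 16.9 − √(16.9² − 2 × 3755.56/(0.85 × 5 × 13.1)) = 4.624 in.
A_s = 0.85 f'_c a b / f_y = 0.85 × 5 × 4.624 × 13.1 / 75 = 3.433 in².

A_s ≈ 3.43 in²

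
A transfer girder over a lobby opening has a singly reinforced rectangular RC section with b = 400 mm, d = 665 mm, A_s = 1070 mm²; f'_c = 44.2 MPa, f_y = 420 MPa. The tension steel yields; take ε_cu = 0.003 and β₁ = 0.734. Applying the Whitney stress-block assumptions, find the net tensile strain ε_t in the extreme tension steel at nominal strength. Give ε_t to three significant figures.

ε_t ≈ 0.0460

a = A_s f_y/(0.85 f'_c b) = 29.90 mm.
β₁ = 0.734, so c = a/β₁ = 29.90/0.734 = 40.74 mm.
From the linear strain diagram with ε_cu = 0.003: ε_t = 0.003 (d − c)/c = 0.003 × (665 − 40.74)/40.74 = 0.0460.
Since ε_t ≥ 0.005, the section is tension-controlled.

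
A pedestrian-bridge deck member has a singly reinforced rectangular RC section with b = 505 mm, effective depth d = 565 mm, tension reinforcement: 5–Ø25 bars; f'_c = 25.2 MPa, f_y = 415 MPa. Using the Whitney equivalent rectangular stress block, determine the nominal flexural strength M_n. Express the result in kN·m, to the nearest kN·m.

A_s = 5 × 491 = 2455 mm².
T = A_s f_y = 2455 × 415 = 1018825 N = 1018.825 kN.
From C = T: a = T/(0.85 f'_c b) = 1018825/(0.85 × 25.2 × 505) = 94.19 mm.
M_n = T(d − a/2) = 1018.825 kN × (565 − 47.095) mm = 527.65 kN·m.

M_n ≈ 528 kN·m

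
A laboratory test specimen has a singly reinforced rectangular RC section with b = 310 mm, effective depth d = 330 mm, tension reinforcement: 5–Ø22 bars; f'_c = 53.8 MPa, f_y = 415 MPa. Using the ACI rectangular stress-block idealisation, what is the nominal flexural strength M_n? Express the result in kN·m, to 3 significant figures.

M_n ≈ 238 kN·m

A_s = 5 × 380 = 1900 mm².
T = A_s f_y = 1900 × 415 = 788500 N = 788.5 kN.
From C = T: a = T/(0.85 f'_c b) = 788500/(0.85 × 53.8 × 310) = 55.62 mm.
M_n = T(d − a/2) = 788.5 kN × (330 − 27.81) mm = 238.28 kN·m.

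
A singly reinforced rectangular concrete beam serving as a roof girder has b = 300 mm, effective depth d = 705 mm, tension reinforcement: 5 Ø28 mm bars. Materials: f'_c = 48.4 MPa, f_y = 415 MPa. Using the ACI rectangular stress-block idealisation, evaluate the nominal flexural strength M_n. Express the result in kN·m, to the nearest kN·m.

A_s = 5 × 616 = 3080 mm².
T = A_s f_y = 3080 × 415 = 1278200 N = 1278.2 kN.
From C = T: a = T/(0.85 f'_c b) = 1278200/(0.85 × 48.4 × 300) = 103.57 mm.
M_n = T(d − a/2) = 1278.2 kN × (705 − 51.785) mm = 834.94 kN·m.

M_n ≈ 835 kN·m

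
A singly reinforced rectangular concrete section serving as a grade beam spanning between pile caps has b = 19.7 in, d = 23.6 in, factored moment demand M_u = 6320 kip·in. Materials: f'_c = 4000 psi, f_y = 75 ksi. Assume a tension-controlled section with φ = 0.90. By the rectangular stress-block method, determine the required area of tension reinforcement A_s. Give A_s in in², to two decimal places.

A_s ≈ 4.43 in²

M_n = M_u/φ = 6320/0.90 = 7022.22 kip·in.
From M_n = 0.85 f'_c a b (d − a/2):
a = d − √(d² − 2M_n/(0.85 f'_c b)) = 23.6 − √(23.6² − 2 × 7022.22/(0.85 × 4 × 19.7)) = 4.965 in.
A_s = 0.85 f'_c a b / f_y = 0.85 × 4 × 4.965 × 19.7 / 75 = 4.434 in².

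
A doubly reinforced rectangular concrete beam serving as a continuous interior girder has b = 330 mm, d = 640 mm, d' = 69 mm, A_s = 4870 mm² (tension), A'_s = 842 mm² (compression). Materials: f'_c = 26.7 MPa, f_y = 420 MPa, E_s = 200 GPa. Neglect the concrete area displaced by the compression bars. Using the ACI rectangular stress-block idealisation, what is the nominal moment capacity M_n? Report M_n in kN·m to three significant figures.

Assume both tension and compression steel yield.
Net tension couple steel: A_s − A'_s = 4028 mm².
a = (A_s − A'_s) f_y / (0.85 f'_c b) = 1691760/(0.85 × 26.7 × 330) = 225.89 mm.
c = a/β₁ = 225.89/0.85 = 265.75 mm; ε'_s = 0.003(c − d')/c = 0.0022 ≥ f_y/E_s = 0.0021, so compression steel does yield.
M_n = (A_s − A'_s) f_y (d − a/2) + A'_s f_y (d − d') = [1691760 × (640 − 112.945) + 353640 × (640 − 69)] × 10⁻⁶ = 891.65 + 201.93 = 1093.58 kN·m.

M_n ≈ 1090 kN·m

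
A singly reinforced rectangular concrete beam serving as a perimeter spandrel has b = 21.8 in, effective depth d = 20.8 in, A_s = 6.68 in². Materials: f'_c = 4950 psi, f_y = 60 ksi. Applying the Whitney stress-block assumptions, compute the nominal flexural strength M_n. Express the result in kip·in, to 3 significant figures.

T = A_s f_y = 6.68 × 60 = 400.8 kips.
a = T/(0.85 f'_c b) = 400.8/(0.85 × 4.95 × 21.8) = 4.370 in.
M_n = T(d − a/2) = 400.8 × (20.8 − 2.185) = 7460.9 kip·in.

M_n ≈ 7460 kip·in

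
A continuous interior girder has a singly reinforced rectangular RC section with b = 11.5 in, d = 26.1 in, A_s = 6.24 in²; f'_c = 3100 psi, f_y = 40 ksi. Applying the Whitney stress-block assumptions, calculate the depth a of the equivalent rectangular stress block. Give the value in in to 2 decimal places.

T = A_s f_y = 6.24 × 40 = 249.6 kips.
a = T/(0.85 f'_c b) = 249.6/(0.85 × 3.1 × 11.5) = 8.24 in.

a ≈ 8.24 in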